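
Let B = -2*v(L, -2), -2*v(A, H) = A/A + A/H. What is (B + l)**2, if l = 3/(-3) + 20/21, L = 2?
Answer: 1/441 ≈ 0.0022676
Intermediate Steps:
l = -1/21 (l = 3*(-1/3) + 20*(1/21) = -1 + 20/21 = -1/21 ≈ -0.047619)
v(A, H) = -1/2 - A/(2*H) (v(A, H) = -(A/A + A/H)/2 = -(1 + A/H)/2 = -1/2 - A/(2*H))
B = 0 (B = -(-1*2 - 1*(-2))/(-2) = -(-1)*(-2 + 2)/2 = -(-1)*0/2 = -2*0 = 0)
(B + l)**2 = (0 - 1/21)**2 = (-1/21)**2 = 1/441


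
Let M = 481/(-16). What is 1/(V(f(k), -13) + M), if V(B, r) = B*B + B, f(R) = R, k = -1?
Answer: -16/481 ≈ -0.033264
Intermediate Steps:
V(B, r) = B + B² (V(B, r) = B² + B = B + B²)
M = -481/16 (M = 481*(-1/16) = -481/16 ≈ -30.063)
1/(V(f(k), -13) + M) = 1/(-(1 - 1) - 481/16) = 1/(-1*0 - 481/16) = 1/(0 - 481/16) = 1/(-481/16) = -16/481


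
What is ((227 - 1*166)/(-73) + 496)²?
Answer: 1306605609/5329 ≈ 2.4519e+5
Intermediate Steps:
((227 - 1*166)/(-73) + 496)² = ((227 - 166)*(-1/73) + 496)² = (61*(-1/73) + 496)² = (-61/73 + 496)² = (36147/73)² = 1306605609/5329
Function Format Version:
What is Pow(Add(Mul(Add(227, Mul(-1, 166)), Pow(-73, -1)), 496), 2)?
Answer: Rational(1306605609, 5329) ≈ 2.4519e+5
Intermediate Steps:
Pow(Add(Mul(Add(227, Mul(-1, 166)), Pow(-73, -1)), 496), 2) = Pow(Add(Mul(Add(227, -166), Rational(-1, 73)), 496), 2) = Pow(Add(Mul(61, Rational(-1, 73)), 496), 2) = Pow(Add(Rational(-61, 73), 496), 2) = Pow(Rational(36147, 73), 2) = Rational(1306605609, 5329)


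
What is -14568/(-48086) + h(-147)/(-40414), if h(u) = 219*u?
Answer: 1068391875/971673802 ≈ 1.0995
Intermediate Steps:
-14568/(-48086) + h(-147)/(-40414) = -14568/(-48086) + (219*(-147))/(-40414) = -14568*(-1/48086) - 32193*(-1/40414) = 7284/24043 + 32193/40414 = 1068391875/971673802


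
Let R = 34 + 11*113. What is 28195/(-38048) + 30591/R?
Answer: 1127921353/48587296 ≈ 23.214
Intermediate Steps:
R = 1277 (R = 34 + 1243 = 1277)
28195/(-38048) + 30591/R = 28195/(-38048) + 30591/1277 = 28195*(-1/38048) + 30591*(1/1277) = -28195/38048 + 30591/1277 = 1127921353/48587296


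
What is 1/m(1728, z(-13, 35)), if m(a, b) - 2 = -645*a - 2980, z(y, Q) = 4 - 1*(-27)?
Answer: -1/1117538 ≈ -8.9482e-7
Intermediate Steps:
z(y, Q) = 31 (z(y, Q) = 4 + 27 = 31)
m(a, b) = -2978 - 645*a (m(a, b) = 2 + (-645*a - 2980) = 2 + (-2980 - 645*a) = -2978 - 645*a)
1/m(1728, z(-13, 35)) = 1/(-2978 - 645*1728) = 1/(-2978 - 1114560) = 1/(-1117538) = -1/1117538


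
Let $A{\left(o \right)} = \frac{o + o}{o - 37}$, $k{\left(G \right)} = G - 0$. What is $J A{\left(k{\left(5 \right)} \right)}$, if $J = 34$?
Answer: $- \frac{85}{8} \approx -10.625$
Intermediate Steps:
$k{\left(G \right)} = G$ ($k{\left(G \right)} = G + 0 = G$)
$A{\left(o \right)} = \frac{2 o}{-37 + o}$
$J A{\left(k{\left(5 \right)} \right)} = 34 \cdot 2 \cdot 5 \frac{1}{-37 + 5} = 34 \cdot 2 \cdot 5 \frac{1}{-32} = 34 \cdot 2 \cdot 5 \left(- \frac{1}{32}\right) = 34 \left(- \frac{5}{16}\right) = - \frac{85}{8}$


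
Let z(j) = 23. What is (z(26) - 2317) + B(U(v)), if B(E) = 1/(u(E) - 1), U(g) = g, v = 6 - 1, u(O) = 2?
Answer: -2293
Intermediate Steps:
v = 5
B(E) = 1 (B(E) = 1/(2 - 1) = 1/1 = 1)
(z(26) - 2317) + B(U(v)) = (23 - 2317) + 1 = -2294 + 1 = -2293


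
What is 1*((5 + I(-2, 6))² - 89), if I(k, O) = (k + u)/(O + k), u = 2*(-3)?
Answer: -80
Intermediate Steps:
u = -6
I(k, O) = (-6 + k)/(O + k) (I(k, O) = (k - 6)/(O + k) = (-6 + k)/(O + k))
1*((5 + I(-2, 6))² - 89) = 1*((5 + (-6 - 2)/(6 - 2))² - 89) = 1*((5 - 8/4)² - 89) = 1*((5 + (¼)*(-8))² - 89) = 1*((5 - 2)² - 89) = 1*(3² - 89) = 1*(9 - 89) = 1*(-80) = -80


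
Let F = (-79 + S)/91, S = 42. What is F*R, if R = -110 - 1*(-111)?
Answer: -37/91 ≈ -0.40659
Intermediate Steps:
R = 1 (R = -110 + 111 = 1)
F = -37/91 (F = (-79 + 42)/91 = -37*1/91 = -37/91 ≈ -0.40659)
F*R = -37/91*1 = -37/91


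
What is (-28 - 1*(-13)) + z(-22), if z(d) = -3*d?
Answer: 51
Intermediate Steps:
(-28 - 1*(-13)) + z(-22) = (-28 - 1*(-13)) - 3*(-22) = (-28 + 13) + 66 = -15 + 66 = 51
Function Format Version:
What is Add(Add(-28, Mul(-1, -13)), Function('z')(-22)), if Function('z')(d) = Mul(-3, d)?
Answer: 51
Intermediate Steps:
Add(Add(-28, Mul(-1, -13)), Function('z')(-22)) = Add(Add(-28, Mul(-1, -13)), Mul(-3, -22)) = Add(Add(-28, 13), 66) = Add(-15, 66) = 51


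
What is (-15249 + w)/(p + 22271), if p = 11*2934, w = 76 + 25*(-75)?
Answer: -17048/54545 ≈ -0.31255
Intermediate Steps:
w = -1799 (w = 76 - 1875 = -1799)
p = 32274
(-15249 + w)/(p + 22271) = (-15249 - 1799)/(32274 + 22271) = -17048/54545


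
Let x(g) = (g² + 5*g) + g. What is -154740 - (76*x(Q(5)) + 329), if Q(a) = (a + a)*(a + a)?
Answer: -960669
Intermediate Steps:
Q(a) = 4*a² (Q(a) = (2*a)*(2*a) = 4*a²)
x(g) = g² + 6*g
-154740 - (76*x(Q(5)) + 329) = -154740 - (76*((4*5²)*(6 + 4*5²)) + 329) = -154740 - (76*((4*25)*(6 + 4*25)) + 329) = -154740 - (76*(100*(6 + 100)) + 329) = -154740 - (76*(100*106) + 329) = -154740 - (76*10600 + 329) = -154740 - (805600 + 329) = -154740 - 1*805929 = -154740 - 805929 = -960669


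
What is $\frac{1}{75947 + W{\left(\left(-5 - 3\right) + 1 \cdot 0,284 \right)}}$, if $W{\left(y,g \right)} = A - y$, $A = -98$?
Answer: $\frac{1}{75857} \approx 1.3183 \cdot 10^{-5}$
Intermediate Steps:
$W{\left(y,g \right)} = -98 - y$
$\frac{1}{75947 + W{\left(\left(-5 - 3\right) + 1 \cdot 0,284 \right)}} = \frac{1}{75947 - \left(90 + 0\right)} = \frac{1}{75947 - 90} = \frac{1}{75857}$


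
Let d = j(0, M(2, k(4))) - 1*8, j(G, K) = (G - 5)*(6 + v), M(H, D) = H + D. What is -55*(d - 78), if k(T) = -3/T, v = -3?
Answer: 5555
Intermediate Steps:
M(H, D) = D + H
j(G, K) = -15 + 3*G (j(G, K) = (G - 5)*(6 - 3) = (-5 + G)*3 = -15 + 3*G)
d = -23 (d = (-15 + 3*0) - 1*8 = (-15 + 0) - 8 = -15 - 8 = -23)
-55*(d - 78) = -55*(-23 - 78) = -55*(-101) = 5555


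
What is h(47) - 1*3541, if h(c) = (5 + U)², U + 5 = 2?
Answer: -3537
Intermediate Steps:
U = -3 (U = -5 + 2 = -3)
h(c) = 4 (h(c) = (5 - 3)² = 2² = 4)
h(47) - 1*3541 = 4 - 1*3541 = 4 - 3541 = -3537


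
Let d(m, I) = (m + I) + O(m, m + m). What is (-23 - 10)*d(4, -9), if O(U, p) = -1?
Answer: 198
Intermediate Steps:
d(m, I) = -1 + I + m (d(m, I) = (m + I) - 1 = (I + m) - 1 = -1 + I + m)
(-23 - 10)*d(4, -9) = (-23 - 10)*(-1 - 9 + 4) = -33*(-6) = 198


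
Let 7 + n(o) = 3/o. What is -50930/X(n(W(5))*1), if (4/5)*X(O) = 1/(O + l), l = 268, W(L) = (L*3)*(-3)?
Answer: -159472016/15 ≈ -1.0631e+7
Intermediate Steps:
W(L) = -9*L (W(L) = (3*L)*(-3) = -9*L)
n(o) = -7 + 3/o
X(O) = 5/(4*(268 + O)) (X(O) = 5/(4*(O + 268)) = 5/(4*(268 + O)))
-50930/X(n(W(5))*1) = -50930/(5/(4*(268 + (-7 + 3/((-9*5)))*1))) = -50930/(5/(4*(268 + (-7 + 3/(-45))*1))) = -50930/(5/(4*(268 + (-7 + 3*(-1/45))*1))) = -50930/(5/(4*(268 + (-7 - 1/15)*1))) = -50930/(5/(4*(268 - 106/15*1))) = -50930/(5/(4*(268 - 106/15))) = -50930/(5/(4*(3914/15))) = -50930/((5/4)*(15/3914)) = -50930/75/15656 = -50930*15656/75 = -159472016/15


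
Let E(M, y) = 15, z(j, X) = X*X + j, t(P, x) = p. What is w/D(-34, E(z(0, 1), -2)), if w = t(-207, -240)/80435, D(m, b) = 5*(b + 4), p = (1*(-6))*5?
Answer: -6/1528265 ≈ -3.9260e-6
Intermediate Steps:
p = -30 (p = -6*5 = -30)
t(P, x) = -30
z(j, X) = j + X**2 (z(j, X) = X**2 + j = j + X**2)
D(m, b) = 20 + 5*b (D(m, b) = 5*(4 + b) = 20 + 5*b)
w = -6/16087 (w = -30/80435 = -30*1/80435 = -6/16087 ≈ -0.00037297)
w/D(-34, E(z(0, 1), -2)) = -6/(16087*(20 + 5*15)) = -6/(16087*(20 + 75)) = -6/16087/95 = -6/16087*1/95 = -6/1528265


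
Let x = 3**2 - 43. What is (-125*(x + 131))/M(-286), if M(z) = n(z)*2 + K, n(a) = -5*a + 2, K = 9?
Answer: -12125/2873 ≈ -4.2203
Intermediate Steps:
n(a) = 2 - 5*a
M(z) = 13 - 10*z (M(z) = (2 - 5*z)*2 + 9 = (4 - 10*z) + 9 = 13 - 10*z)
x = -34 (x = 9 - 43 = -34)
(-125*(x + 131))/M(-286) = (-125*(-34 + 131))/(13 - 10*(-286)) = (-125*97)/(13 + 2860) = -12125/2873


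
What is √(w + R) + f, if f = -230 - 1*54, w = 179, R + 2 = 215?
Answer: -284 + 14*√2 ≈ -264.20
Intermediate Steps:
R = 213 (R = -2 + 215 = 213)
f = -284 (f = -230 - 54 = -284)
√(w + R) + f = √(179 + 213) - 284 = √392 - 284 = 14*√2 - 284 = -284 + 14*√2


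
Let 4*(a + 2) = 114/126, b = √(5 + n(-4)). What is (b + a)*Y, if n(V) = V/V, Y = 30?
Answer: -745/14 + 30*√6 ≈ 20.270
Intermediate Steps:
n(V) = 1
b = √6 (b = √(5 + 1) = √6 ≈ 2.4495)
a = -149/84 (a = -2 + (114/126)/4 = -2 + (114*(1/126))/4 = -2 + (¼)*(19/21) = -2 + 19/84 = -149/84 ≈ -1.7738)
(b + a)*Y = (√6 - 149/84)*30 = (-149/84 + √6)*30 = -745/14 + 30*√6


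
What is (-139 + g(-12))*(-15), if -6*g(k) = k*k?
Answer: 2445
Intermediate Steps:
g(k) = -k²/6 (g(k) = -k*k/6 = -k²/6)
(-139 + g(-12))*(-15) = (-139 - ⅙*(-12)²)*(-15) = (-139 - ⅙*144)*(-15) = (-139 - 24)*(-15) = -163*(-15) = 2445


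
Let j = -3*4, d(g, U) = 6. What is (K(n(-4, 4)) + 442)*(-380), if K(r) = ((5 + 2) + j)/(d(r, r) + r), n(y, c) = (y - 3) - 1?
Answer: -168910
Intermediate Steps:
n(y, c) = -4 + y (n(y, c) = (-3 + y) - 1 = -4 + y)
j = -12
K(r) = -5/(6 + r) (K(r) = ((5 + 2) - 12)/(6 + r) = (7 - 12)/(6 + r) = -5/(6 + r))
(K(n(-4, 4)) + 442)*(-380) = (-5/(6 + (-4 - 4)) + 442)*(-380) = (-5/(6 - 8) + 442)*(-380) = (-5/(-2) + 442)*(-380) = (-5*(-½) + 442)*(-380) = (5/2 + 442)*(-380) = (889/2)*(-380) = -168910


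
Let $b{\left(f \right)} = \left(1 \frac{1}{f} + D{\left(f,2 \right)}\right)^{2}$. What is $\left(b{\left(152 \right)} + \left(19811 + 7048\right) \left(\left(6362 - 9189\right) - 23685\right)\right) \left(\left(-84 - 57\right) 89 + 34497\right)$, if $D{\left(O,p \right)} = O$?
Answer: $- \frac{90269362211867409}{5776} \approx -1.5628 \cdot 10^{13}$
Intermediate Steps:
$b{\left(f \right)} = \left(f + \frac{1}{f}\right)^{2}$ ($b{\left(f \right)} = \left(1 \frac{1}{f} + f\right)^{2} = \left(\frac{1}{f} + f\right)^{2} = \left(f + \frac{1}{f}\right)^{2}$)
$\left(b{\left(152 \right)} + \left(19811 + 7048\right) \left(\left(6362 - 9189\right) - 23685\right)\right) \left(\left(-84 - 57\right) 89 + 34497\right) = \left(\frac{\left(1 + 152^{2}\right)^{2}}{23104} + \left(19811 + 7048\right) \left(\left(6362 - 9189\right) - 23685\right)\right) \left(\left(-84 - 57\right) 89 + 34497\right) = \left(\frac{\left(1 + 23104\right)^{2}}{23104} + 26859 \left(-2827 - 23685\right)\right) \left(\left(-141\right) 89 + 34497\right) = \left(\frac{23105^{2}}{23104} + 26859 \left(-26512\right)\right) \left(-12549 + 34497\right) = \left(\frac{1}{23104} \cdot 533841025 - 712085808\right) 21948 = \left(\frac{533841025}{23104} - 712085808\right) 21948 = \left(- \frac{16451496667007}{23104}\right) 21948 = - \frac{90269362211867409}{5776}$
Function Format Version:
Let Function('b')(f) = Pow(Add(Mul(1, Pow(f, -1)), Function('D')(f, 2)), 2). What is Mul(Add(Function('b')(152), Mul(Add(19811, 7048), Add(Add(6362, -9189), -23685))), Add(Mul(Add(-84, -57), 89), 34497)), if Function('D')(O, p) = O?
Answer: Rational(-90269362211867409, 5776) ≈ -1.5628e+13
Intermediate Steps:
Function('b')(f) = Pow(Add(f, Pow(f, -1)), 2) (Function('b')(f) = Pow(Add(Mul(1, Pow(f, -1)), f), 2) = Pow(Add(Pow(f, -1), f), 2) = Pow(Add(f, Pow(f, -1)), 2))
Mul(Add(Function('b')(152), Mul(Add(19811, 7048), Add(Add(6362, -9189), -23685))), Add(Mul(Add(-84, -57), 89), 34497)) = Mul(Add(Mul(Pow(152, -2), Pow(Add(1, Pow(152, 2)), 2)), Mul(Add(19811, 7048), Add(Add(6362, -9189), -23685))), Add(Mul(Add(-84, -57), 89), 34497)) = Mul(Add(Mul(Rational(1, 23104), Pow(Add(1, 23104), 2)), Mul(26859, Add(-2827, -23685))), Add(Mul(-141, 89), 34497)) = Mul(Add(Mul(Rational(1, 23104), Pow(23105, 2)), Mul(26859, -26512)), Add(-12549, 34497)) = Mul(Add(Mul(Rational(1, 23104), 533841025), -712085808), 21948) = Mul(Add(Rational(533841025, 23104), -712085808), 21948) = Mul(Rational(-16451496667007, 23104), 21948) = Rational(-90269362211867409, 5776)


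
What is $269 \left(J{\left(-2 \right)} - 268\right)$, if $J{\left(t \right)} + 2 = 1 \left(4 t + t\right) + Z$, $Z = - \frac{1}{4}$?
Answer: $- \frac{301549}{4} \approx -75387.0$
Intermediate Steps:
$Z = - \frac{1}{4}$ ($Z = \left(-1\right) \frac{1}{4} = - \frac{1}{4} \approx -0.25$)
$J{\left(t \right)} = - \frac{9}{4} + 5 t$ ($J{\left(t \right)} = -2 + \left(1 \left(4 t + t\right) - \frac{1}{4}\right) = -2 + \left(1 \cdot 5 t - \frac{1}{4}\right) = -2 + \left(5 t - \frac{1}{4}\right) = -2 + \left(- \frac{1}{4} + 5 t\right) = - \frac{9}{4} + 5 t$)
$269 \left(J{\left(-2 \right)} - 268\right) = 269 \left(\left(- \frac{9}{4} + 5 \left(-2\right)\right) - 268\right) = 269 \left(\left(- \frac{9}{4} - 10\right) - 268\right) = 269 \left(- \frac{49}{4} - 268\right) = 269 \left(- \frac{1121}{4}\right) = - \frac{301549}{4}$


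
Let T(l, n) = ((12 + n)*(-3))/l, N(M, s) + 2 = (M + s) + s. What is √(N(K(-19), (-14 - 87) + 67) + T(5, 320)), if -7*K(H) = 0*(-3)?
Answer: I*√6730/5 ≈ 16.407*I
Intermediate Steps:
K(H) = 0 (K(H) = -0*(-3) = -⅐*0 = 0)
N(M, s) = -2 + M + 2*s (N(M, s) = -2 + ((M + s) + s) = -2 + (M + 2*s) = -2 + M + 2*s)
T(l, n) = (-36 - 3*n)/l
√(N(K(-19), (-14 - 87) + 67) + T(5, 320)) = √((-2 + 0 + 2*((-14 - 87) + 67)) + 3*(-12 - 1*320)/5) = √((-2 + 0 + 2*(-101 + 67)) + 3*(⅕)*(-12 - 320)) = √((-2 + 0 + 2*(-34)) + 3*(⅕)*(-332)) = √((-2 + 0 - 68) - 996/5) = √(-70 - 996/5) = √(-1346/5) = I*√6730/5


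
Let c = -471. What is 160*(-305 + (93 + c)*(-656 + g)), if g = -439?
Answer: 66176800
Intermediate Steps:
160*(-305 + (93 + c)*(-656 + g)) = 160*(-305 + (93 - 471)*(-656 - 439)) = 160*(-305 - 378*(-1095)) = 160*(-305 + 413910) = 160*413605 = 66176800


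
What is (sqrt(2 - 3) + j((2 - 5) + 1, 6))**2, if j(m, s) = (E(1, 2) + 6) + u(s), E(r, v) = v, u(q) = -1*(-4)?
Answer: (12 + I)**2 ≈ 143.0 + 24.0*I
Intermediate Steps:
u(q) = 4
j(m, s) = 12 (j(m, s) = (2 + 6) + 4 = 8 + 4 = 12)
(sqrt(2 - 3) + j((2 - 5) + 1, 6))**2 = (sqrt(2 - 3) + 12)**2 = (sqrt(-1) + 12)**2 = (I + 12)**2 = (12 + I)**2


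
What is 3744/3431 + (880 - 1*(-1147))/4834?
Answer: 25053133/16585454 ≈ 1.5105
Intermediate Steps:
3744/3431 + (880 - 1*(-1147))/4834 = 3744*(1/3431) + (880 + 1147)*(1/4834) = 3744/3431 + 2027*(1/4834) = 3744/3431 + 2027/4834 = 25053133/16585454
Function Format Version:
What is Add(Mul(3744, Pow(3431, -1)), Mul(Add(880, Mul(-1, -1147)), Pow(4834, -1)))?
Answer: Rational(25053133, 16585454) ≈ 1.5105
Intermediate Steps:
Add(Mul(3744, Pow(3431, -1)), Mul(Add(880, Mul(-1, -1147)), Pow(4834, -1))) = Add(Mul(3744, Rational(1, 3431)), Mul(Add(880, 1147), Rational(1, 4834))) = Add(Rational(3744, 3431), Mul(2027, Rational(1, 4834))) = Add(Rational(3744, 3431), Rational(2027, 4834)) = Rational(25053133, 16585454)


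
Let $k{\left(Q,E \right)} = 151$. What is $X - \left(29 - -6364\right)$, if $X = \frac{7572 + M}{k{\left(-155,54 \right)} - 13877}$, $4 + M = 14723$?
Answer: $- \frac{87772609}{13726} \approx -6394.6$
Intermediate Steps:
$M = 14719$ ($M = -4 + 14723 = 14719$)
$X = - \frac{22291}{13726}$ ($X = \frac{7572 + 14719}{151 - 13877} = \frac{22291}{-13726} = 22291 \left(- \frac{1}{13726}\right) = - \frac{22291}{13726} \approx -1.624$)
$X - \left(29 - -6364\right) = - \frac{22291}{13726} - \left(29 - -6364\right) = - \frac{22291}{13726} - \left(29 + 6364\right) = - \frac{22291}{13726} - 6393 = - \frac{87772609}{13726}$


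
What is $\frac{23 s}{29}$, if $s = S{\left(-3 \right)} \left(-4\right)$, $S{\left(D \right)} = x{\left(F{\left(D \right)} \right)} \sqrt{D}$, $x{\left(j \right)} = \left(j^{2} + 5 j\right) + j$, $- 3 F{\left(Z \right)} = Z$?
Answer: $- \frac{644 i \sqrt{3}}{29} \approx - 38.464 i$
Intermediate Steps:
$F{\left(Z \right)} = - \frac{Z}{3}$
$x{\left(j \right)} = j^{2} + 6 j$
$S{\left(D \right)} = - \frac{D^{\frac{3}{2}} \left(6 - \frac{D}{3}\right)}{3}$ ($S{\left(D \right)} = - \frac{D}{3} \left(6 - \frac{D}{3}\right) \sqrt{D} = - \frac{D \left(6 - \frac{D}{3}\right)}{3} \sqrt{D} = - \frac{D^{\frac{3}{2}} \left(6 - \frac{D}{3}\right)}{3}$)
$s = - 28 i \sqrt{3}$ ($s = \frac{\left(-3\right)^{\frac{3}{2}} \left(-18 - 3\right)}{9} \left(-4\right) = \frac{1}{9} \left(- 3 i \sqrt{3}\right) \left(-21\right) \left(-4\right) = 7 i \sqrt{3} \left(-4\right) = - 28 i \sqrt{3} \approx - 48.497 i$)
$\frac{23 s}{29} = \frac{23 \left(- 28 i \sqrt{3}\right)}{29} = - 644 i \sqrt{3} \cdot \frac{1}{29} = - \frac{644 i \sqrt{3}}{29}$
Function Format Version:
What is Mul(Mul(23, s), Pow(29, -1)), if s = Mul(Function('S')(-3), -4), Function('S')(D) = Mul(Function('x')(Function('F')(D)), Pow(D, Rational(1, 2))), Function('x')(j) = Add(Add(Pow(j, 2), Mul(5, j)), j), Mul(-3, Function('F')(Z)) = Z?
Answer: Mul(Rational(-644, 29), I, Pow(3, Rational(1, 2))) ≈ Mul(-38.464, I)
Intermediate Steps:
Function('F')(Z) = Mul(Rational(-1, 3), Z)
Function('x')(j) = Add(Pow(j, 2), Mul(6, j))
Function('S')(D) = Mul(Rational(-1, 3), Pow(D, Rational(3, 2)), Add(6, Mul(Rational(-1, 3), D))) (Function('S')(D) = Mul(Mul(Mul(Rational(-1, 3), D), Add(6, Mul(Rational(-1, 3), D))), Pow(D, Rational(1, 2))) = Mul(Mul(Rational(-1, 3), D, Add(6, Mul(Rational(-1, 3), D))), Pow(D, Rational(1, 2))) = Mul(Rational(-1, 3), Pow(D, Rational(3, 2)), Add(6, Mul(Rational(-1, 3), D))))
s = Mul(-28, I, Pow(3, Rational(1, 2))) (s = Mul(Mul(Rational(1, 9), Pow(-3, Rational(3, 2)), Add(-18, -3)), -4) = Mul(Mul(Rational(1, 9), Mul(-3, I, Pow(3, Rational(1, 2))), -21), -4) = Mul(Mul(7, I, Pow(3, Rational(1, 2))), -4) = Mul(-28, I, Pow(3, Rational(1, 2))) ≈ Mul(-48.497, I))
Mul(Mul(23, s), Pow(29, -1)) = Mul(Mul(23, Mul(-28, I, Pow(3, Rational(1, 2)))), Pow(29, -1)) = Mul(Mul(-644, I, Pow(3, Rational(1, 2))), Rational(1, 29)) = Mul(Rational(-644, 29), I, Pow(3, Rational(1, 2)))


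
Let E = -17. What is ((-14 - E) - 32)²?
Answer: 841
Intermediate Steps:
((-14 - E) - 32)² = ((-14 - 1*(-17)) - 32)² = ((-14 + 17) - 32)² = (3 - 32)² = (-29)² = 841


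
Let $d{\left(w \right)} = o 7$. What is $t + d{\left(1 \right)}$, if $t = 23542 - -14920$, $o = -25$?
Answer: $38287$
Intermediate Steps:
$d{\left(w \right)} = -175$ ($d{\left(w \right)} = \left(-25\right) 7 = -175$)
$t = 38462$ ($t = 23542 + 14920 = 38462$)
$t + d{\left(1 \right)} = 38462 - 175 = 38287$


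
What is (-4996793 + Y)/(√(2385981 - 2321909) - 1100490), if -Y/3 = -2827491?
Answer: -958988995800/302769544007 - 1742840*√16018/302769544007 ≈ -3.1681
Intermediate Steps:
Y = 8482473 (Y = -3*(-2827491) = 8482473)
(-4996793 + Y)/(√(2385981 - 2321909) - 1100490) = (-4996793 + 8482473)/(√(2385981 - 2321909) - 1100490) = 3485680/(√64072 - 1100490) = 3485680/(2*√16018 - 1100490) = 3485680/(-1100490 + 2*√16018)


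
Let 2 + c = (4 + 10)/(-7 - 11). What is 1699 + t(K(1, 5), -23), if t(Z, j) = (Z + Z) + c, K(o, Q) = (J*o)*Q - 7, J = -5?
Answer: 14690/9 ≈ 1632.2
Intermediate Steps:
c = -25/9 (c = -2 + (4 + 10)/(-7 - 11) = -2 + 14/(-18) = -2 + 14*(-1/18) = -2 - 7/9 = -25/9 ≈ -2.7778)
K(o, Q) = -7 - 5*Q*o (K(o, Q) = (-5*o)*Q - 7 = -5*Q*o - 7 = -7 - 5*Q*o)
t(Z, j) = -25/9 + 2*Z (t(Z, j) = (Z + Z) - 25/9 = 2*Z - 25/9 = -25/9 + 2*Z)
1699 + t(K(1, 5), -23) = 1699 + (-25/9 + 2*(-7 - 5*5*1)) = 1699 + (-25/9 + 2*(-7 - 25)) = 1699 + (-25/9 + 2*(-32)) = 1699 + (-25/9 - 64) = 1699 - 601/9 = 14690/9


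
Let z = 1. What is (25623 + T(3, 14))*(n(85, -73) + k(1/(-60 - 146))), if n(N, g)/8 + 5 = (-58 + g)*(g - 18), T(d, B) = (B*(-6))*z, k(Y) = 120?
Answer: 2437646472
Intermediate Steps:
T(d, B) = -6*B (T(d, B) = (B*(-6))*1 = -6*B*1 = -6*B)
n(N, g) = -40 + 8*(-58 + g)*(-18 + g) (n(N, g) = -40 + 8*((-58 + g)*(g - 18)) = -40 + 8*((-58 + g)*(-18 + g)) = -40 + 8*(-58 + g)*(-18 + g))
(25623 + T(3, 14))*(n(85, -73) + k(1/(-60 - 146))) = (25623 - 6*14)*((8312 - 608*(-73) + 8*(-73)**2) + 120) = (25623 - 84)*((8312 + 44384 + 8*5329) + 120) = 25539*((8312 + 44384 + 42632) + 120) = 25539*(95328 + 120) = 25539*95448 = 2437646472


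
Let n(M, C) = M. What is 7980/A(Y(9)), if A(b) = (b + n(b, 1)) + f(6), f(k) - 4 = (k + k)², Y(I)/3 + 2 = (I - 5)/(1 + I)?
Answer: 9975/173 ≈ 57.659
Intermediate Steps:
Y(I) = -6 + 3*(-5 + I)/(1 + I) (Y(I) = -6 + 3*((I - 5)/(1 + I)) = -6 + 3*((-5 + I)/(1 + I)) = -6 + 3*(-5 + I)/(1 + I))
f(k) = 4 + 4*k² (f(k) = 4 + (k + k)² = 4 + (2*k)² = 4 + 4*k²)
A(b) = 148 + 2*b (A(b) = (b + b) + (4 + 4*6²) = 2*b + (4 + 4*36) = 2*b + (4 + 144) = 2*b + 148 = 148 + 2*b)
7980/A(Y(9)) = 7980/(148 + 2*(3*(-7 - 1*9)/(1 + 9))) = 7980/(148 + 2*(3*(-7 - 9)/10)) = 7980/(148 + 2*(3*(⅒)*(-16))) = 7980/(148 + 2*(-24/5)) = 7980/(148 - 48/5) = 7980/(692/5) = 7980*(5/692) = 9975/173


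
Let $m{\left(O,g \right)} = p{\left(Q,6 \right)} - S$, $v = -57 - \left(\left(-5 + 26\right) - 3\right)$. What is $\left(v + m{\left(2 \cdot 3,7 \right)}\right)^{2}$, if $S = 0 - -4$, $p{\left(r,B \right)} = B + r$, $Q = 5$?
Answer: $4624$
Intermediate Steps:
$S = 4$ ($S = 0 + 4 = 4$)
$v = -75$ ($v = -57 - \left(21 - 3\right) = -57 - 18 = -75$)
$m{\left(O,g \right)} = 7$ ($m{\left(O,g \right)} = \left(6 + 5\right) - 4 = 11 - 4 = 7$)
$\left(v + m{\left(2 \cdot 3,7 \right)}\right)^{2} = \left(-75 + 7\right)^{2} = \left(-68\right)^{2} = 4624$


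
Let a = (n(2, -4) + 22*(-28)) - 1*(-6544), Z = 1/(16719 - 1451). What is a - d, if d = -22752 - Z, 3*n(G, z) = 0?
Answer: 437886241/15268 ≈ 28680.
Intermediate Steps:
n(G, z) = 0 (n(G, z) = (⅓)*0 = 0)
Z = 1/15268 ≈ 6.5496e-5
a = 5928 (a = (0 + 22*(-28)) - 1*(-6544) = (0 - 616) + 6544 = -616 + 6544 = 5928)
d = -347377537/15268 (d = -22752 - 1*1/15268 = -22752 - 1/15268 = -347377537/15268 ≈ -22752.)
a - d = 5928 - 1*(-347377537/15268) = 5928 + 347377537/15268 = 437886241/15268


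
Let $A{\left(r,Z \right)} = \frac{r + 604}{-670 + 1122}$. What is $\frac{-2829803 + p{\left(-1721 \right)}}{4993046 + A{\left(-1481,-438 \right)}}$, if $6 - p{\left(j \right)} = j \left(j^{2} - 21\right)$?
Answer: $\frac{767565671732}{752285305} \approx 1020.3$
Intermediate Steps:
$A{\left(r,Z \right)} = \frac{151}{113} + \frac{r}{452}$ ($A{\left(r,Z \right)} = \frac{604 + r}{452} = \left(604 + r\right) \frac{1}{452} = \frac{151}{113} + \frac{r}{452}$)
$p{\left(j \right)} = 6 - j \left(-21 + j^{2}\right)$ ($p{\left(j \right)} = 6 - j \left(j^{2} - 21\right) = 6 - j \left(-21 + j^{2}\right)$)
$\frac{-2829803 + p{\left(-1721 \right)}}{4993046 + A{\left(-1481,-438 \right)}} = \frac{-2829803 + \left(6 - \left(-1721\right)^{3} + 21 \left(-1721\right)\right)}{4993046 + \left(\frac{151}{113} + \frac{1}{452} \left(-1481\right)\right)} = \frac{-2829803 - -5097292226}{4993046 + \left(\frac{151}{113} - \frac{1481}{452}\right)} = \frac{-2829803 + \left(6 + 5097328361 - 36141\right)}{4993046 - \frac{877}{452}} = \frac{-2829803 + 5097292226}{\frac{2256855915}{452}} = 5094462423 \cdot \frac{452}{2256855915} = \frac{767565671732}{752285305}$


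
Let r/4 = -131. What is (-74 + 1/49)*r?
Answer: 1899500/49 ≈ 38765.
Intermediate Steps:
r = -524 (r = 4*(-131) = -524)
(-74 + 1/49)*r = (-74 + 1/49)*(-524) = -3625/49*(-524) = 1899500/49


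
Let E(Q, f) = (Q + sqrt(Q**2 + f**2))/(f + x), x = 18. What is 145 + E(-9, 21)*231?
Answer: 1192/13 + 231*sqrt(58)/13 ≈ 227.02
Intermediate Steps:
E(Q, f) = (Q + sqrt(Q**2 + f**2))/(18 + f) (E(Q, f) = (Q + sqrt(Q**2 + f**2))/(f + 18) = (Q + sqrt(Q**2 + f**2))/(18 + f))
145 + E(-9, 21)*231 = 145 + ((-9 + sqrt((-9)**2 + 21**2))/(18 + 21))*231 = 145 + ((-9 + sqrt(81 + 441))/39)*231 = 145 + ((-9 + sqrt(522))/39)*231 = 145 + ((-9 + 3*sqrt(58))/39)*231 = 145 + (-3/13 + sqrt(58)/13)*231 = 145 + (-693/13 + 231*sqrt(58)/13) = 1192/13 + 231*sqrt(58)/13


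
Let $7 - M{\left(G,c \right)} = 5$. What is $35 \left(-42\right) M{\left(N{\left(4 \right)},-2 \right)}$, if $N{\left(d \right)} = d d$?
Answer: $-2940$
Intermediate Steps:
$N{\left(d \right)} = d^{2}$
$M{\left(G,c \right)} = 2$ ($M{\left(G,c \right)} = 7 - 5 = 2$)
$35 \left(-42\right) M{\left(N{\left(4 \right)},-2 \right)} = 35 \left(-42\right) 2 = \left(-1470\right) 2 = -2940$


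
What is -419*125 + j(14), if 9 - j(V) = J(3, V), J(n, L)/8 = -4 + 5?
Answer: -52374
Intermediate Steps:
J(n, L) = 8 (J(n, L) = 8*(-4 + 5) = 8*1 = 8)
j(V) = 1 (j(V) = 9 - 1*8 = 9 - 8 = 1)
-419*125 + j(14) = -419*125 + 1 = -52375 + 1 = -52374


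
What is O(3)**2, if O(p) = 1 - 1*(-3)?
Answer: 16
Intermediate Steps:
O(p) = 4 (O(p) = 1 + 3 = 4)
O(3)**2 = 4**2 = 16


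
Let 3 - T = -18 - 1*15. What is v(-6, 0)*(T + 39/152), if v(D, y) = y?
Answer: 0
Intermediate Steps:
T = 36 (T = 3 - (-18 - 1*15) = 3 - (-18 - 15) = 3 - 1*(-33) = 3 + 33 = 36)
v(-6, 0)*(T + 39/152) = 0*(36 + 39/152) = 0*(5511/152) = 0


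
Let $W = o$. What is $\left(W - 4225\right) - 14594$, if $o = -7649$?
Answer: $-26468$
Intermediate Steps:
$W = -7649$
$\left(W - 4225\right) - 14594 = \left(-7649 - 4225\right) - 14594 = -11874 - 14594 = -26468$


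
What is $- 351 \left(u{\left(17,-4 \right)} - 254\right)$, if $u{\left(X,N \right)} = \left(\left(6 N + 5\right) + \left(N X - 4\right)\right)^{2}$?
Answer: $-2817477$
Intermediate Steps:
$u{\left(X,N \right)} = \left(1 + 6 N + N X\right)^{2}$ ($u{\left(X,N \right)} = \left(\left(5 + 6 N\right) + \left(-4 + N X\right)\right)^{2} = \left(1 + 6 N + N X\right)^{2}$)
$- 351 \left(u{\left(17,-4 \right)} - 254\right) = - 351 \left(\left(1 + 6 \left(-4\right) - 68\right)^{2} - 254\right) = - 351 \left(\left(1 - 24 - 68\right)^{2} - 254\right) = - 351 \left(\left(-91\right)^{2} - 254\right) = - 351 \left(8281 - 254\right) = \left(-351\right) 8027 = -2817477$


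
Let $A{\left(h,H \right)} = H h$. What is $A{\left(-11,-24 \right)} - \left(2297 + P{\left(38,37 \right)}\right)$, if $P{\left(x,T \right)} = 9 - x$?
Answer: $-2004$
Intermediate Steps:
$A{\left(-11,-24 \right)} - \left(2297 + P{\left(38,37 \right)}\right) = \left(-24\right) \left(-11\right) - \left(2306 - 38\right) = 264 - 2268 = -2004$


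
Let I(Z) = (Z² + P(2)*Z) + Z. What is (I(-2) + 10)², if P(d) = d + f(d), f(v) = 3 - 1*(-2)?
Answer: 4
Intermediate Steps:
f(v) = 5 (f(v) = 3 + 2 = 5)
P(d) = 5 + d (P(d) = d + 5 = 5 + d)
I(Z) = Z² + 8*Z (I(Z) = (Z² + (5 + 2)*Z) + Z = (Z² + 7*Z) + Z = Z² + 8*Z)
(I(-2) + 10)² = (-2*(8 - 2) + 10)² = (-2*6 + 10)² = (-12 + 10)² = (-2)² = 4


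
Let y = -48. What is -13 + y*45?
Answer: -2173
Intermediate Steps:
-13 + y*45 = -13 - 48*45 = -13 - 2160 = -2173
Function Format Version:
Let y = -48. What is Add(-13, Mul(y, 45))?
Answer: -2173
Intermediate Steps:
Add(-13, Mul(y, 45)) = Add(-13, Mul(-48, 45)) = Add(-13, -2160) = -2173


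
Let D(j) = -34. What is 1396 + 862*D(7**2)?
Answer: -27912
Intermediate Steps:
1396 + 862*D(7**2) = 1396 + 862*(-34) = 1396 - 29308 = -27912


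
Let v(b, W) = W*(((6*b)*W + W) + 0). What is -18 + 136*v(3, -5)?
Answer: 64582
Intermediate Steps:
v(b, W) = W*(W + 6*W*b) (v(b, W) = W*((6*W*b + W) + 0) = W*((W + 6*W*b) + 0) = W*(W + 6*W*b))
-18 + 136*v(3, -5) = -18 + 136*((-5)²*(1 + 6*3)) = -18 + 136*(25*(1 + 18)) = -18 + 136*(25*19) = -18 + 136*475 = -18 + 64600 = 64582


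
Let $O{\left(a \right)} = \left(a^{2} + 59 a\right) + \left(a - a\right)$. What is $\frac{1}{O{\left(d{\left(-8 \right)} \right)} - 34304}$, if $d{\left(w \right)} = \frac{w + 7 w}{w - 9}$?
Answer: $- \frac{289}{9845568} \approx -2.9353 \cdot 10^{-5}$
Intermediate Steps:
$d{\left(w \right)} = \frac{8 w}{-9 + w}$
$O{\left(a \right)} = a^{2} + 59 a$ ($O{\left(a \right)} = \left(a^{2} + 59 a\right) + 0 = a^{2} + 59 a$)
$\frac{1}{O{\left(d{\left(-8 \right)} \right)} - 34304} = \frac{1}{8 \left(-8\right) \frac{1}{-9 - 8} \left(59 + 8 \left(-8\right) \frac{1}{-9 - 8}\right) - 34304} = \frac{1}{8 \left(-8\right) \frac{1}{-17} \left(59 + 8 \left(-8\right) \frac{1}{-17}\right) - 34304} = \frac{1}{8 \left(-8\right) \left(- \frac{1}{17}\right) \left(59 + 8 \left(-8\right) \left(- \frac{1}{17}\right)\right) - 34304} = \frac{1}{\frac{64 \left(59 + \frac{64}{17}\right)}{17} - 34304} = \frac{1}{\frac{64}{17} \cdot \frac{1067}{17} - 34304} = \frac{1}{\frac{68288}{289} - 34304} = \frac{1}{- \frac{9845568}{289}} = - \frac{289}{9845568}$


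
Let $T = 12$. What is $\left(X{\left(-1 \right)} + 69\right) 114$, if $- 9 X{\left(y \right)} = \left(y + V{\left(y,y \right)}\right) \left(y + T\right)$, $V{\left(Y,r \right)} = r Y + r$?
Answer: $\frac{24016}{3} \approx 8005.3$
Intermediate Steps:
$V{\left(Y,r \right)} = r + Y r$ ($V{\left(Y,r \right)} = Y r + r = r + Y r$)
$X{\left(y \right)} = - \frac{\left(12 + y\right) \left(y + y \left(1 + y\right)\right)}{9}$ ($X{\left(y \right)} = - \frac{\left(y + y \left(1 + y\right)\right) \left(y + 12\right)}{9} = - \frac{\left(y + y \left(1 + y\right)\right) \left(12 + y\right)}{9} = - \frac{\left(12 + y\right) \left(y + y \left(1 + y\right)\right)}{9}$)
$\left(X{\left(-1 \right)} + 69\right) 114 = \left(\frac{1}{9} \left(-1\right) \left(-24 - \left(-1\right)^{2} - -14\right) + 69\right) 114 = \left(\frac{1}{9} \left(-1\right) \left(-24 - 1 + 14\right) + 69\right) 114 = \left(\frac{1}{9} \left(-1\right) \left(-11\right) + 69\right) 114 = \left(\frac{11}{9} + 69\right) 114 = \frac{632}{9} \cdot 114 = \frac{24016}{3}$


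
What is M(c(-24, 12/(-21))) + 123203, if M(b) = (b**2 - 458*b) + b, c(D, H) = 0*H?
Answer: 123203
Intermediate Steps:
c(D, H) = 0
M(b) = b**2 - 457*b
M(c(-24, 12/(-21))) + 123203 = 0*(-457 + 0) + 123203 = 0*(-457) + 123203 = 0 + 123203 = 123203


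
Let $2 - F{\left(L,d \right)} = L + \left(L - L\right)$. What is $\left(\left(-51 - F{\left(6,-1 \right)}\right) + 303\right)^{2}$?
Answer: $65536$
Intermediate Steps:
$F{\left(L,d \right)} = 2 - L$ ($F{\left(L,d \right)} = 2 - \left(L + \left(L - L\right)\right) = 2 - \left(L + 0\right) = 2 - L$)
$\left(\left(-51 - F{\left(6,-1 \right)}\right) + 303\right)^{2} = \left(\left(-51 - \left(2 - 6\right)\right) + 303\right)^{2} = \left(\left(-51 - -4\right) + 303\right)^{2} = \left(\left(-51 + 4\right) + 303\right)^{2} = \left(-47 + 303\right)^{2} = 256^{2} = 65536$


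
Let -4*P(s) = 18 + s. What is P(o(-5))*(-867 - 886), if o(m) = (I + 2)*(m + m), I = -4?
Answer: 33307/2 ≈ 16654.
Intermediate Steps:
o(m) = -4*m (o(m) = (-4 + 2)*(m + m) = -4*m)
P(s) = -9/2 - s/4 (P(s) = -(18 + s)/4 = -9/2 - s/4)
P(o(-5))*(-867 - 886) = (-9/2 - (-1)*(-5))*(-867 - 886) = (-9/2 - 1/4*20)*(-1753) = (-9/2 - 5)*(-1753) = -19/2*(-1753) = 33307/2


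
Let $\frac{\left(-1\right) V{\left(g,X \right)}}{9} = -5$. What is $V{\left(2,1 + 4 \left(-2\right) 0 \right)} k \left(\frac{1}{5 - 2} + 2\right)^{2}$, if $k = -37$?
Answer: $-9065$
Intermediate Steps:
$V{\left(g,X \right)} = 45$ ($V{\left(g,X \right)} = \left(-9\right) \left(-5\right) = 45$)
$V{\left(2,1 + 4 \left(-2\right) 0 \right)} k \left(\frac{1}{5 - 2} + 2\right)^{2} = 45 \left(-37\right) \left(\frac{1}{5 - 2} + 2\right)^{2} = - 1665 \left(\frac{1}{3} + 2\right)^{2} = - 1665 \left(\frac{7}{3}\right)^{2} = \left(-1665\right) \frac{49}{9} = -9065$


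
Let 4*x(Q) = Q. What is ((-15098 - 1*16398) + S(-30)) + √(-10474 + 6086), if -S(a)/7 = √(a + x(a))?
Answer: -31496 + 2*I*√1097 - 35*I*√6/2 ≈ -31496.0 + 23.376*I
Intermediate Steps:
x(Q) = Q/4
S(a) = -7*√5*√a/2 (S(a) = -7*√(a + a/4) = -7*√5*√a/2)
((-15098 - 1*16398) + S(-30)) + √(-10474 + 6086) = ((-15098 - 1*16398) - 7*√5*√(-30)/2) + √(-10474 + 6086) = ((-15098 - 16398) - 7*√5*I*√30/2) + √(-4388) = (-31496 - 35*I*√6/2) + 2*I*√1097 = -31496 + 2*I*√1097 - 35*I*√6/2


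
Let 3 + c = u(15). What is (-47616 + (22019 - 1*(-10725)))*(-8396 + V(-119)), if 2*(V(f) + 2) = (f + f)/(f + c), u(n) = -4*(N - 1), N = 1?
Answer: 7617713532/61 ≈ 1.2488e+8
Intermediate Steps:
u(n) = 0 (u(n) = -4*(1 - 1) = -4*0 = 0)
c = -3 (c = -3 + 0 = -3)
V(f) = -2 + f/(-3 + f) (V(f) = -2 + ((f + f)/(f - 3))/2 = -2 + ((2*f)/(-3 + f))/2 = -2 + (2*f/(-3 + f))/2 = -2 + f/(-3 + f))
(-47616 + (22019 - 1*(-10725)))*(-8396 + V(-119)) = (-47616 + (22019 - 1*(-10725)))*(-8396 + (6 - 1*(-119))/(-3 - 119)) = (-47616 + (22019 + 10725))*(-8396 + (6 + 119)/(-122)) = (-47616 + 32744)*(-8396 - 1/122*125) = -14872*(-8396 - 125/122) = -14872*(-1024437/122) = 7617713532/61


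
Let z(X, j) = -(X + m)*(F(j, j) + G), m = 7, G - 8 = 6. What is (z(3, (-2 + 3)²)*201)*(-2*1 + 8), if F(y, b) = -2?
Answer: -144720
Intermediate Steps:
G = 14 (G = 8 + 6 = 14)
z(X, j) = -84 - 12*X (z(X, j) = -(X + 7)*(-2 + 14) = -(7 + X)*12 = -(84 + 12*X) = -84 - 12*X)
(z(3, (-2 + 3)²)*201)*(-2*1 + 8) = ((-84 - 12*3)*201)*(-2*1 + 8) = ((-84 - 36)*201)*(-2 + 8) = -120*201*6 = -24120*6 = -144720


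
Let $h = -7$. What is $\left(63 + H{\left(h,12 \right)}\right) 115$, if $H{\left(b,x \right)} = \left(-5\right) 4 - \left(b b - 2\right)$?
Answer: $-460$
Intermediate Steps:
$H{\left(b,x \right)} = -18 - b^{2}$ ($H{\left(b,x \right)} = -20 - \left(b^{2} - 2\right) = -20 - \left(-2 + b^{2}\right) = -18 - b^{2}$)
$\left(63 + H{\left(h,12 \right)}\right) 115 = \left(63 - 67\right) 115 = \left(-4\right) 115 = -460$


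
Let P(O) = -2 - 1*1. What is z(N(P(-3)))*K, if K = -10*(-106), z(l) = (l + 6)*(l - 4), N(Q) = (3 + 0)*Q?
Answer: 41340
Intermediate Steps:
P(O) = -3 (P(O) = -2 - 1 = -3)
N(Q) = 3*Q
z(l) = (-4 + l)*(6 + l) (z(l) = (6 + l)*(-4 + l) = (-4 + l)*(6 + l))
K = 1060
z(N(P(-3)))*K = (-24 + (3*(-3))² + 2*(3*(-3)))*1060 = (-24 + (-9)² + 2*(-9))*1060 = (-24 + 81 - 18)*1060 = 39*1060 = 41340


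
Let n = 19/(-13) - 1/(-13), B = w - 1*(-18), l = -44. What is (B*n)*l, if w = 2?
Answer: 15840/13 ≈ 1218.5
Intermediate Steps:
B = 20 (B = 2 - 1*(-18) = 2 + 18 = 20)
n = -18/13 (n = 19*(-1/13) - 1*(-1/13) = -19/13 + 1/13 = -18/13 ≈ -1.3846)
(B*n)*l = (20*(-18/13))*(-44) = -360/13*(-44) = 15840/13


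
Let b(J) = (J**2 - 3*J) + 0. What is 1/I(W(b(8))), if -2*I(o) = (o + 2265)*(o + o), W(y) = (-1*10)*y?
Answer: 1/746000 ≈ 1.3405e-6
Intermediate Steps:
b(J) = J**2 - 3*J
W(y) = -10*y
I(o) = -o*(2265 + o) (I(o) = -(o + 2265)*(o + o)/2 = -(2265 + o)*2*o/2 = -o*(2265 + o))
1/I(W(b(8))) = 1/(-(-80*(-3 + 8))*(2265 - 80*(-3 + 8))) = 1/(-(-80*5)*(2265 - 80*5)) = 1/(-(-10*40)*(2265 - 10*40)) = 1/(-1*(-400)*(2265 - 400)) = 1/(-1*(-400)*1865) = 1/746000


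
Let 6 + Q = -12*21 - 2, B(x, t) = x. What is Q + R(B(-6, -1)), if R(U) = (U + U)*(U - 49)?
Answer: 400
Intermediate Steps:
Q = -260 (Q = -6 + (-12*21 - 2) = -6 + (-252 - 2) = -6 - 254 = -260)
R(U) = 2*U*(-49 + U) (R(U) = (2*U)*(-49 + U) = 2*U*(-49 + U))
Q + R(B(-6, -1)) = -260 + 2*(-6)*(-49 - 6) = -260 + 2*(-6)*(-55) = -260 + 660 = 400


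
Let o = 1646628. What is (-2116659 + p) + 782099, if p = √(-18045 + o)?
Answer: -1334560 + √1628583 ≈ -1.3333e+6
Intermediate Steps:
p = √1628583 (p = √(-18045 + 1646628) = √1628583 ≈ 1276.2)
(-2116659 + p) + 782099 = (-2116659 + √1628583) + 782099 = -1334560 + √1628583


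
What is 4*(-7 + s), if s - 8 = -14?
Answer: -52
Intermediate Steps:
s = -6 (s = 8 - 14 = -6)
4*(-7 + s) = 4*(-7 - 6) = 4*(-13) = -52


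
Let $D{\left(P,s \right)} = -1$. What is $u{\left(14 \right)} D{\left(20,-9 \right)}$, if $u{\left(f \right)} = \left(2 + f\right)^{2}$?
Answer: $-256$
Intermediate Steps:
$u{\left(14 \right)} D{\left(20,-9 \right)} = \left(2 + 14\right)^{2} \left(-1\right) = 16^{2} \left(-1\right) = 256 \left(-1\right) = -256$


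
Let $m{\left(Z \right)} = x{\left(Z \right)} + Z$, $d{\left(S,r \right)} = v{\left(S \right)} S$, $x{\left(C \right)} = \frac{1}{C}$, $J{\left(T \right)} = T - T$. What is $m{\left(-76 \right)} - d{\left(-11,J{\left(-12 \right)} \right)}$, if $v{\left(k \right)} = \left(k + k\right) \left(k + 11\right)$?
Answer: $- \frac{5777}{76} \approx -76.013$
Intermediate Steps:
$J{\left(T \right)} = 0$
$v{\left(k \right)} = 2 k \left(11 + k\right)$
$d{\left(S,r \right)} = 2 S^{2} \left(11 + S\right)$ ($d{\left(S,r \right)} = 2 S \left(11 + S\right) S = 2 S^{2} \left(11 + S\right)$)
$m{\left(Z \right)} = Z + \frac{1}{Z}$ ($m{\left(Z \right)} = \frac{1}{Z} + Z = Z + \frac{1}{Z}$)
$m{\left(-76 \right)} - d{\left(-11,J{\left(-12 \right)} \right)} = \left(-76 + \frac{1}{-76}\right) - 2 \left(-11\right)^{2} \left(11 - 11\right) = \left(-76 - \frac{1}{76}\right) - 2 \cdot 121 \cdot 0 = - \frac{5777}{76} - 0 = - \frac{5777}{76} + 0 = - \frac{5777}{76}$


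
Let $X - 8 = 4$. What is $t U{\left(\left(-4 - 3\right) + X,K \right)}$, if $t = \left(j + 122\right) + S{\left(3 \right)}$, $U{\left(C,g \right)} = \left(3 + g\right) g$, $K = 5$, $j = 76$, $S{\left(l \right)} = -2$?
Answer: $7840$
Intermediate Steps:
$X = 12$ ($X = 8 + 4 = 12$)
$U{\left(C,g \right)} = g \left(3 + g\right)$
$t = 196$ ($t = \left(76 + 122\right) - 2 = 198 - 2 = 196$)
$t U{\left(\left(-4 - 3\right) + X,K \right)} = 196 \cdot 5 \left(3 + 5\right) = 196 \cdot 5 \cdot 8 = 196 \cdot 40 = 7840$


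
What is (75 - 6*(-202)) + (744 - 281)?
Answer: 1750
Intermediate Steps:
(75 - 6*(-202)) + (744 - 281) = (75 + 1212) + 463 = 1287 + 463 = 1750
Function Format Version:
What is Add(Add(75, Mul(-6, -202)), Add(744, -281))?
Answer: 1750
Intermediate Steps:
Add(Add(75, Mul(-6, -202)), Add(744, -281)) = Add(Add(75, 1212), 463) = Add(1287, 463) = 1750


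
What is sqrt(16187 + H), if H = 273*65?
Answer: 2*sqrt(8483) ≈ 184.21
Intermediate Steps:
H = 17745
sqrt(16187 + H) = sqrt(16187 + 17745) = sqrt(33932) = 2*sqrt(8483)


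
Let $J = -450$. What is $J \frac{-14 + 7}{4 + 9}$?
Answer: $\frac{3150}{13} \approx 242.31$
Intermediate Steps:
$J \frac{-14 + 7}{4 + 9} = - 450 \frac{-14 + 7}{4 + 9} = - 450 \left(- \frac{7}{13}\right) = - 450 \left(\left(-7\right) \frac{1}{13}\right) = \left(-450\right) \left(- \frac{7}{13}\right) = \frac{3150}{13}$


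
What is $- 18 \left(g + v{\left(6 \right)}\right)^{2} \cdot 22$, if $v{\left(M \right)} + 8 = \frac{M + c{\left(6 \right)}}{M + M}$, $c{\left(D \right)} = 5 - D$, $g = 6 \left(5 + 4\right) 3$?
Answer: $- \frac{37769699}{4} \approx -9.4424 \cdot 10^{6}$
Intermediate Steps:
$g = 162$ ($g = 6 \cdot 9 \cdot 3 = 54 \cdot 3 = 162$)
$v{\left(M \right)} = -8 + \frac{-1 + M}{2 M}$ ($v{\left(M \right)} = -8 + \frac{M + \left(5 - 6\right)}{M + M} = -8 + \frac{M + \left(5 - 6\right)}{2 M} = -8 + \left(M - 1\right) \frac{1}{2 M} = -8 + \left(-1 + M\right) \frac{1}{2 M} = -8 + \frac{-1 + M}{2 M}$)
$- 18 \left(g + v{\left(6 \right)}\right)^{2} \cdot 22 = - 18 \left(162 + \frac{-1 - 90}{2 \cdot 6}\right)^{2} \cdot 22 = - 18 \left(162 + \frac{1}{2} \cdot \frac{1}{6} \left(-1 - 90\right)\right)^{2} \cdot 22 = - 18 \left(162 + \frac{1}{2} \cdot \frac{1}{6} \left(-91\right)\right)^{2} \cdot 22 = - 18 \left(162 - \frac{91}{12}\right)^{2} \cdot 22 = - 18 \left(\frac{1853}{12}\right)^{2} \cdot 22 = \left(-18\right) \frac{3433609}{144} \cdot 22 = \left(- \frac{3433609}{8}\right) 22 = - \frac{37769699}{4}$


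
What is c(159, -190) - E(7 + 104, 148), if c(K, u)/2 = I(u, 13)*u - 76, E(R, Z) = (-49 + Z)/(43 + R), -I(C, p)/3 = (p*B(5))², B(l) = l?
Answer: 67428863/14 ≈ 4.8163e+6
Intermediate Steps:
I(C, p) = -75*p² (I(C, p) = -3*25*p² = -75*p²)
E(R, Z) = (-49 + Z)/(43 + R)
c(K, u) = -152 - 25350*u (c(K, u) = 2*((-75*13²)*u - 76) = 2*((-75*169)*u - 76) = 2*(-12675*u - 76) = 2*(-76 - 12675*u) = -152 - 25350*u)
c(159, -190) - E(7 + 104, 148) = (-152 - 25350*(-190)) - (-49 + 148)/(43 + (7 + 104)) = (-152 + 4816500) - 99/(43 + 111) = 4816348 - 99/154 = 4816348 - 1*9/14 = 4816348 - 9/14 = 67428863/14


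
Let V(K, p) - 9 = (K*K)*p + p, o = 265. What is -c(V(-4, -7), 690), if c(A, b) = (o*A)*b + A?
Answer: 20113610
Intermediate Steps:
V(K, p) = 9 + p + p*K**2 (V(K, p) = 9 + ((K*K)*p + p) = 9 + (K**2*p + p) = 9 + (p*K**2 + p) = 9 + (p + p*K**2) = 9 + p + p*K**2)
c(A, b) = A + 265*A*b (c(A, b) = (265*A)*b + A = 265*A*b + A = A + 265*A*b)
-c(V(-4, -7), 690) = -(9 - 7 - 7*(-4)**2)*(1 + 265*690) = -(9 - 7 - 7*16)*(1 + 182850) = -(9 - 7 - 112)*182851 = -(-110)*182851 = -1*(-20113610) = 20113610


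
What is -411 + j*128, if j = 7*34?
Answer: 30053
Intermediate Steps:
j = 238
-411 + j*128 = -411 + 238*128 = -411 + 30464 = 30053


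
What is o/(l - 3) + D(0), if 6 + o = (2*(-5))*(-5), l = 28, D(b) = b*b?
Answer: 44/25 ≈ 1.7600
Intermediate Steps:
D(b) = b²
o = 44 (o = -6 + (2*(-5))*(-5) = -6 - 10*(-5) = -6 + 50 = 44)
o/(l - 3) + D(0) = 44/(28 - 3) + 0² = 44/25 + 0 = 44/25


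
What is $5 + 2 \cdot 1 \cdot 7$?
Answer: $19$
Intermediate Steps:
$5 + 2 \cdot 1 \cdot 7 = 5 + 2 \cdot 7 = 5 + 14 = 19$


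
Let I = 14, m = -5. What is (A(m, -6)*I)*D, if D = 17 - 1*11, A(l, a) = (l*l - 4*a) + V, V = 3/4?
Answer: 4179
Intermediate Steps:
V = ¾ (V = 3*(¼) = ¾ ≈ 0.75000)
A(l, a) = ¾ + l² - 4*a (A(l, a) = (l*l - 4*a) + ¾ = (l² - 4*a) + ¾ = ¾ + l² - 4*a)
D = 6 (D = 17 - 11 = 6)
(A(m, -6)*I)*D = ((¾ + (-5)² - 4*(-6))*14)*6 = ((¾ + 25 + 24)*14)*6 = ((199/4)*14)*6 = (1393/2)*6 = 4179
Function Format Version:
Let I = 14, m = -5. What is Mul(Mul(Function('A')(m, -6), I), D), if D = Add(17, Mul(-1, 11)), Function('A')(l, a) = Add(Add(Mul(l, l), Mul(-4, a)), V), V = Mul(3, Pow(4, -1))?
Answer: 4179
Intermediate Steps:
V = Rational(3, 4) (V = Mul(3, Rational(1, 4)) = Rational(3, 4) ≈ 0.75000)
Function('A')(l, a) = Add(Rational(3, 4), Pow(l, 2), Mul(-4, a)) (Function('A')(l, a) = Add(Add(Mul(l, l), Mul(-4, a)), Rational(3, 4)) = Add(Add(Pow(l, 2), Mul(-4, a)), Rational(3, 4)) = Add(Rational(3, 4), Pow(l, 2), Mul(-4, a)))
D = 6 (D = Add(17, -11) = 6)
Mul(Mul(Function('A')(m, -6), I), D) = Mul(Mul(Add(Rational(3, 4), Pow(-5, 2), Mul(-4, -6)), 14), 6) = Mul(Mul(Add(Rational(3, 4), 25, 24), 14), 6) = Mul(Mul(Rational(199, 4), 14), 6) = Mul(Rational(1393, 2), 6) = 4179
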